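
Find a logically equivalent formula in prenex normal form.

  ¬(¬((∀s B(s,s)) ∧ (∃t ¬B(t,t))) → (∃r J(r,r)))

∃s ∀t ∀r ((¬B(s,s) ∨ B(t,t)) ∧ ¬J(r,r))

Eliminate → and ↔ using ¬ and ∨.
  ¬(¬¬((∀s B(s,s)) ∧ (∃t ¬B(t,t))) ∨ (∃r J(r,r)))
Move each ¬ inward, flipping quantifiers it crosses:
  ((∃s ¬B(s,s)) ∨ (∀t B(t,t))) ∧ (∀r ¬J(r,r))
All bound variables are already distinct, so no renaming is needed.
Finally move all quantifiers to the prefix:
  ∃s ∀t ∀r ((¬B(s,s) ∨ B(t,t)) ∧ ¬J(r,r))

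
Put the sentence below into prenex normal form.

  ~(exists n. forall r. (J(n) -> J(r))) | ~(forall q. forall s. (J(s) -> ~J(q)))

forall n. exists r. exists q. exists s. (J(n) & ~J(r) | J(s) & J(q))

First replace A → B with ¬A ∨ B.
  ~(exists n. forall r. (~J(n) | J(r))) | ~(forall q. forall s. (~J(s) | ~J(q)))
Move each ¬ inward, flipping quantifiers it crosses:
  (forall n. exists r. (J(n) & ~J(r))) | (exists q. exists s. (J(s) & J(q)))
All bound variables are already distinct, so no renaming is needed.
Extract every quantifier outward, since the variables are now distinct and don't occur free across branches:
  forall n. exists r. exists q. exists s. (J(n) & ~J(r) | J(s) & J(q))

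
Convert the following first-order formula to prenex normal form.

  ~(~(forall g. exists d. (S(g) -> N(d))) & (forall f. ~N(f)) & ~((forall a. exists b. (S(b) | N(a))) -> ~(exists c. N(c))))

forall g. exists d. exists f. exists a. forall b. forall c. (~S(g) | N(d) | N(f) | ~S(b) & ~N(a) | ~N(c))

First replace A → B with ¬A ∨ B.
  ~(~(forall g. exists d. (~S(g) | N(d))) & (forall f. ~N(f)) & ~(~(forall a. exists b. (S(b) | N(a))) | ~(exists c. N(c))))
Push ¬ through the quantifiers and connectives to reach negation normal form:
  (forall g. exists d. (~S(g) | N(d))) | (exists f. N(f)) | (exists a. forall b. (~S(b) & ~N(a))) | (forall c. ~N(c))
Extract every quantifier outward, since the variables are now distinct and don't occur free across branches:
  forall g. exists d. exists f. exists a. forall b. forall c. (~S(g) | N(d) | N(f) | ~S(b) & ~N(a) | ~N(c))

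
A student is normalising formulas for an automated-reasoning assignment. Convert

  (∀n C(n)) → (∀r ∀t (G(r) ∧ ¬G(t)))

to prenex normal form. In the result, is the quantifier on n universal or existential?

First replace A → B with ¬A ∨ B.
  ¬(∀n C(n)) ∨ (∀r ∀t (G(r) ∧ ¬G(t)))
Move each ¬ inward, flipping quantifiers it crosses:
  (∃n ¬C(n)) ∨ (∀r ∀t (G(r) ∧ ¬G(t)))
Pull the quantifiers to the front (each side's bound variable is not free in the other side):
  ∃n ∀r ∀t (¬C(n) ∨ G(r) ∧ ¬G(t))
The quantifier ∀n sits under an odd number of negations (counting the antecedent side of each →), so it flips to ∃n.

existential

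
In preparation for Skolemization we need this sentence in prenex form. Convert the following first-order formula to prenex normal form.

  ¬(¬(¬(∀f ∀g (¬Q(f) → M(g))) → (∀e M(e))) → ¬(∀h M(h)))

Rewrite implications/biconditionals: A → B as ¬A ∨ B.
  ¬(¬¬(¬¬(∀f ∀g (¬¬Q(f) ∨ M(g))) ∨ (∀e M(e))) ∨ ¬(∀h M(h)))
Move each ¬ inward, flipping quantifiers it crosses:
  (∃f ∃g (¬Q(f) ∧ ¬M(g))) ∧ (∃e ¬M(e)) ∧ (∀h M(h))
Pull the quantifiers to the front (each side's bound variable is not free in the other side):
  ∃f ∃g ∃e ∀h (¬Q(f) ∧ ¬M(g) ∧ ¬M(e) ∧ M(h))

∃f ∃g ∃e ∀h (¬Q(f) ∧ ¬M(g) ∧ ¬M(e) ∧ M(h))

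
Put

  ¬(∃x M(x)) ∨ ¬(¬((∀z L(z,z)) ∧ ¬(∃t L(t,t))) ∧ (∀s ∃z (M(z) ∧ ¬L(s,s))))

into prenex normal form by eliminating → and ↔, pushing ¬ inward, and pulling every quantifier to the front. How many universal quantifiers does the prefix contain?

Move each ¬ inward, flipping quantifiers it crosses:
  (∀x ¬M(x)) ∨ (∀z L(z,z)) ∧ (∀t ¬L(t,t)) ∨ (∃s ∀z (¬M(z) ∨ L(s,s)))
Standardize variables apart so no two quantifiers bind the same name: z↦u1.
  (∀x ¬M(x)) ∨ (∀z L(z,z)) ∧ (∀t ¬L(t,t)) ∨ (∃s ∀u1 (¬M(u1) ∨ L(s,s)))
Extract every quantifier outward, since the variables are now distinct and don't occur free across branches:
  ∀x ∀z ∀t ∃s ∀u1 (¬M(x) ∨ L(z,z) ∧ ¬L(t,t) ∨ ¬M(u1) ∨ L(s,s))
The prefix is ∀x ∀z ∀t ∃s ∀u1: 4 universal, 1 existential.

4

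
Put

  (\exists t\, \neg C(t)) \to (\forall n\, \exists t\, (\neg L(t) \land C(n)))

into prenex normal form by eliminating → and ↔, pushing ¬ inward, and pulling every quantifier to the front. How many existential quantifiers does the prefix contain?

1

Eliminate → and ↔ using ¬ and ∨.
  \neg (\exists t\, \neg C(t)) \lor (\forall n\, \exists t\, (\neg L(t) \land C(n)))
Push ¬ through the quantifiers and connectives to reach negation normal form:
  (\forall t\, C(t)) \lor (\forall n\, \exists t\, (\neg L(t) \land C(n)))
Give each quantifier a distinct variable: t↦q.
  (\forall t\, C(t)) \lor (\forall n\, \exists q\, (\neg L(q) \land C(n)))
Pull the quantifiers to the front (each side's bound variable is not free in the other side):
  \forall t\, \forall n\, \exists q\, (C(t) \lor \neg L(q) \land C(n))
The prefix is \forall t \forall n \exists q: 2 universal, 1 existential.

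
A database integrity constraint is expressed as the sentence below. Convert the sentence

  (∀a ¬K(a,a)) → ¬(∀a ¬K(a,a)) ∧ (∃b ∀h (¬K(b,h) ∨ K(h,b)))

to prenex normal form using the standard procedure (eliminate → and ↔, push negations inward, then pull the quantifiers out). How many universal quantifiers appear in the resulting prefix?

Eliminate → and ↔ using ¬ and ∨.
  ¬(∀a ¬K(a,a)) ∨ ¬(∀a ¬K(a,a)) ∧ (∃b ∀h (¬K(b,h) ∨ K(h,b)))
Push ¬ through the quantifiers and connectives to reach negation normal form:
  (∃a K(a,a)) ∨ (∃a K(a,a)) ∧ (∃b ∀h (¬K(b,h) ∨ K(h,b)))
Standardize variables apart so no two quantifiers bind the same name: a↦y1.
  (∃a K(a,a)) ∨ (∃y1 K(y1,y1)) ∧ (∃b ∀h (¬K(b,h) ∨ K(h,b)))
Extract every quantifier outward, since the variables are now distinct and don't occur free across branches:
  ∃a ∃y1 ∃b ∀h (K(a,a) ∨ K(y1,y1) ∧ (¬K(b,h) ∨ K(h,b)))
The prefix is ∃a ∃y1 ∃b ∀h: 1 universal, 3 existential.

1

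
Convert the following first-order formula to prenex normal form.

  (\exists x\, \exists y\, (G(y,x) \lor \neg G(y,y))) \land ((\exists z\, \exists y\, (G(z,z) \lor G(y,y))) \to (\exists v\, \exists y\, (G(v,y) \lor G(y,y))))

First replace A → B with ¬A ∨ B.
  (\exists x\, \exists y\, (G(y,x) \lor \neg G(y,y))) \land (\neg (\exists z\, \exists y\, (G(z,z) \lor G(y,y))) \lor (\exists v\, \exists y\, (G(v,y) \lor G(y,y))))
Move each ¬ inward, flipping quantifiers it crosses:
  (\exists x\, \exists y\, (G(y,x) \lor \neg G(y,y))) \land ((\forall z\, \forall y\, (\neg G(z,z) \land \neg G(y,y))) \lor (\exists v\, \exists y\, (G(v,y) \lor G(y,y))))
Rename bound variables to avoid capture: y↦a, y↦b.
  (\exists x\, \exists y\, (G(y,x) \lor \neg G(y,y))) \land ((\forall z\, \forall a\, (\neg G(z,z) \land \neg G(a,a))) \lor (\exists v\, \exists b\, (G(v,b) \lor G(b,b))))
Pull the quantifiers to the front (each side's bound variable is not free in the other side):
  \exists x\, \exists y\, \forall z\, \forall a\, \exists v\, \exists b\, ((G(y,x) \lor \neg G(y,y)) \land (\neg G(z,z) \land \neg G(a,a) \lor G(v,b) \lor G(b,b)))

\exists x\, \exists y\, \forall z\, \forall a\, \exists v\, \exists b\, ((G(y,x) \lor \neg G(y,y)) \land (\neg G(z,z) \land \neg G(a,a) \lor G(v,b) \lor G(b,b)))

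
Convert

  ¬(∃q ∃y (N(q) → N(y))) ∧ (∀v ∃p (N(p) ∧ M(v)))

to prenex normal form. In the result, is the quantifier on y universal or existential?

universal

First replace A → B with ¬A ∨ B.
  ¬(∃q ∃y (¬N(q) ∨ N(y))) ∧ (∀v ∃p (N(p) ∧ M(v)))
Move each ¬ inward, flipping quantifiers it crosses:
  (∀q ∀y (N(q) ∧ ¬N(y))) ∧ (∀v ∃p (N(p) ∧ M(v)))
All bound variables are already distinct, so no renaming is needed.
Finally move all quantifiers to the prefix:
  ∀q ∀y ∀v ∃p (N(q) ∧ ¬N(y) ∧ N(p) ∧ M(v))
The quantifier ∃y sits under an odd number of negations (counting the antecedent side of each →), so it flips to ∀y.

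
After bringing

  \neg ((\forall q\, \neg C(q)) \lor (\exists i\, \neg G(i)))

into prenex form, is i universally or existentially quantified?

universal

Push ¬ through the quantifiers and connectives to reach negation normal form:
  (\exists q\, C(q)) \land (\forall i\, G(i))
Pull the quantifiers to the front (each side's bound variable is not free in the other side):
  \exists q\, \forall i\, (C(q) \land G(i))
The quantifier \exists i sits under an odd number of negations, so it flips to \forall i.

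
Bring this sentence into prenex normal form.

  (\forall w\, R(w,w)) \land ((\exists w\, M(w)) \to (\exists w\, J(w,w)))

First replace A → B with ¬A ∨ B.
  (\forall w\, R(w,w)) \land (\neg (\exists w\, M(w)) \lor (\exists w\, J(w,w)))
Push ¬ through the quantifiers and connectives to reach negation normal form:
  (\forall w\, R(w,w)) \land ((\forall w\, \neg M(w)) \lor (\exists w\, J(w,w)))
Give each quantifier a distinct variable: w↦z, w↦p.
  (\forall w\, R(w,w)) \land ((\forall z\, \neg M(z)) \lor (\exists p\, J(p,p)))
Extract every quantifier outward, since the variables are now distinct and don't occur free across branches:
  \forall w\, \forall z\, \exists p\, (R(w,w) \land (\neg M(z) \lor J(p,p)))

\forall w\, \forall z\, \exists p\, (R(w,w) \land (\neg M(z) \lor J(p,p)))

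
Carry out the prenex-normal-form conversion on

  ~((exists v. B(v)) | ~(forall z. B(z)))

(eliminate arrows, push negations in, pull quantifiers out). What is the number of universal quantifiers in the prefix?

Move each ¬ inward, flipping quantifiers it crosses:
  (forall v. ~B(v)) & (forall z. B(z))
All bound variables are already distinct, so no renaming is needed.
Extract every quantifier outward, since the variables are now distinct and don't occur free across branches:
  forall v. forall z. (~B(v) & B(z))
The prefix is forall v forall z: 2 universal, 0 existential.

2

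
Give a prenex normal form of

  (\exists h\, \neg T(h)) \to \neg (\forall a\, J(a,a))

\forall h\, \exists a\, (T(h) \lor \neg J(a,a))

Eliminate → and ↔ using ¬ and ∨.
  \neg (\exists h\, \neg T(h)) \lor \neg (\forall a\, J(a,a))
Drive negations inward (¬∀x A ≡ ∃x ¬A, ¬∃x A ≡ ∀x ¬A, De Morgan for ∧/∨):
  (\forall h\, T(h)) \lor (\exists a\, \neg J(a,a))
All bound variables are already distinct, so no renaming is needed.
Pull the quantifiers to the front (each side's bound variable is not free in the other side):
  \forall h\, \exists a\, (T(h) \lor \neg J(a,a))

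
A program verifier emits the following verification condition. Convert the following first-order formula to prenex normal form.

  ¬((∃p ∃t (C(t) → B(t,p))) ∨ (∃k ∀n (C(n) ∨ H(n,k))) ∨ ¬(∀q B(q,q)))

Eliminate → and ↔ using ¬ and ∨.
  ¬((∃p ∃t (¬C(t) ∨ B(t,p))) ∨ (∃k ∀n (C(n) ∨ H(n,k))) ∨ ¬(∀q B(q,q)))
Push ¬ through the quantifiers and connectives to reach negation normal form:
  (∀p ∀t (C(t) ∧ ¬B(t,p))) ∧ (∀k ∃n (¬C(n) ∧ ¬H(n,k))) ∧ (∀q B(q,q))
Finally move all quantifiers to the prefix:
  ∀p ∀t ∀k ∃n ∀q (C(t) ∧ ¬B(t,p) ∧ ¬C(n) ∧ ¬H(n,k) ∧ B(q,q))

∀p ∀t ∀k ∃n ∀q (C(t) ∧ ¬B(t,p) ∧ ¬C(n) ∧ ¬H(n,k) ∧ B(q,q))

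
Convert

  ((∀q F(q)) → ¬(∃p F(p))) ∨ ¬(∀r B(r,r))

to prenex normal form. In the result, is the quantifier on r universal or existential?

existential

Eliminate → and ↔ using ¬ and ∨.
  ¬(∀q F(q)) ∨ ¬(∃p F(p)) ∨ ¬(∀r B(r,r))
Drive negations inward (¬∀x A ≡ ∃x ¬A, ¬∃x A ≡ ∀x ¬A, De Morgan for ∧/∨):
  (∃q ¬F(q)) ∨ (∀p ¬F(p)) ∨ (∃r ¬B(r,r))
All bound variables are already distinct, so no renaming is needed.
Pull the quantifiers to the front (each side's bound variable is not free in the other side):
  ∃q ∀p ∃r (¬F(q) ∨ ¬F(p) ∨ ¬B(r,r))
The quantifier ∀r sits under an odd number of negations (counting the antecedent side of each →), so it flips to ∃r.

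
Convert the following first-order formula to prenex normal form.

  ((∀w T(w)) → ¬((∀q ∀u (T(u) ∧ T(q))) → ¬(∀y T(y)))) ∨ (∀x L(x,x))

∃w ∀q ∀u ∀y ∀x (¬T(w) ∨ T(u) ∧ T(q) ∧ T(y) ∨ L(x,x))

First replace A → B with ¬A ∨ B.
  ¬(∀w T(w)) ∨ ¬(¬(∀q ∀u (T(u) ∧ T(q))) ∨ ¬(∀y T(y))) ∨ (∀x L(x,x))
Drive negations inward (¬∀x A ≡ ∃x ¬A, ¬∃x A ≡ ∀x ¬A, De Morgan for ∧/∨):
  (∃w ¬T(w)) ∨ (∀q ∀u (T(u) ∧ T(q))) ∧ (∀y T(y)) ∨ (∀x L(x,x))
Pull the quantifiers to the front (each side's bound variable is not free in the other side):
  ∃w ∀q ∀u ∀y ∀x (¬T(w) ∨ T(u) ∧ T(q) ∧ T(y) ∨ L(x,x))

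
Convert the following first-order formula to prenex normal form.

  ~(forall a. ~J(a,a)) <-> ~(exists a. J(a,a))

Rewrite implications/biconditionals: A → B as ¬A ∨ B; A ↔ B as (¬A ∨ B) ∧ (¬B ∨ A).
  (~~(forall a. ~J(a,a)) | ~(exists a. J(a,a))) & (~~(exists a. J(a,a)) | ~(forall a. ~J(a,a)))
Drive negations inward (¬∀x A ≡ ∃x ¬A, ¬∃x A ≡ ∀x ¬A, De Morgan for ∧/∨):
  ((forall a. ~J(a,a)) | (forall a. ~J(a,a))) & ((exists a. J(a,a)) | (exists a. J(a,a)))
Standardize variables apart so no two quantifiers bind the same name: a↦b, a↦p, a↦u1.
  ((forall a. ~J(a,a)) | (forall b. ~J(b,b))) & ((exists p. J(p,p)) | (exists u1. J(u1,u1)))
Finally move all quantifiers to the prefix:
  forall a. forall b. exists p. exists u1. ((~J(a,a) | ~J(b,b)) & (J(p,p) | J(u1,u1)))

forall a. forall b. exists p. exists u1. ((~J(a,a) | ~J(b,b)) & (J(p,p) | J(u1,u1)))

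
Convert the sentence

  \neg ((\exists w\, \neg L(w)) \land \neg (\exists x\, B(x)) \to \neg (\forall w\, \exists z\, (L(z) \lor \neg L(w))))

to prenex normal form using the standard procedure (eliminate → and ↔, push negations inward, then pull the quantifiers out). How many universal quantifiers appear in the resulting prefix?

Eliminate → and ↔ using ¬ and ∨.
  \neg (\neg ((\exists w\, \neg L(w)) \land \neg (\exists x\, B(x))) \lor \neg (\forall w\, \exists z\, (L(z) \lor \neg L(w))))
Push ¬ through the quantifiers and connectives to reach negation normal form:
  (\exists w\, \neg L(w)) \land (\forall x\, \neg B(x)) \land (\forall w\, \exists z\, (L(z) \lor \neg L(w)))
Give each quantifier a distinct variable: w↦t.
  (\exists w\, \neg L(w)) \land (\forall x\, \neg B(x)) \land (\forall t\, \exists z\, (L(z) \lor \neg L(t)))
Pull the quantifiers to the front (each side's bound variable is not free in the other side):
  \exists w\, \forall x\, \forall t\, \exists z\, (\neg L(w) \land \neg B(x) \land (L(z) \lor \neg L(t)))
The prefix is \exists w \forall x \forall t \exists z: 2 universal, 2 existential.

2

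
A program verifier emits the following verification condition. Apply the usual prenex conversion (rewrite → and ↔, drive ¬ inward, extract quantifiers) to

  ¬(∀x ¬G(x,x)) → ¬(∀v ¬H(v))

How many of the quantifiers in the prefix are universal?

1

Rewrite implications/biconditionals: A → B as ¬A ∨ B.
  ¬¬(∀x ¬G(x,x)) ∨ ¬(∀v ¬H(v))
Move each ¬ inward, flipping quantifiers it crosses:
  (∀x ¬G(x,x)) ∨ (∃v H(v))
All bound variables are already distinct, so no renaming is needed.
Finally move all quantifiers to the prefix:
  ∀x ∃v (¬G(x,x) ∨ H(v))
The prefix is ∀x ∃v: 1 universal, 1 existential.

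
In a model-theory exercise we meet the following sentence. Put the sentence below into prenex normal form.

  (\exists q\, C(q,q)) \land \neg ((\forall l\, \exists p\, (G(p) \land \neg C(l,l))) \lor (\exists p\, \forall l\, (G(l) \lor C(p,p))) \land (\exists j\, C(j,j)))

Push ¬ through the quantifiers and connectives to reach negation normal form:
  (\exists q\, C(q,q)) \land (\exists l\, \forall p\, (\neg G(p) \lor C(l,l))) \land ((\forall p\, \exists l\, (\neg G(l) \land \neg C(p,p))) \lor (\forall j\, \neg C(j,j)))
Give each quantifier a distinct variable: p↦v, l↦t.
  (\exists q\, C(q,q)) \land (\exists l\, \forall p\, (\neg G(p) \lor C(l,l))) \land ((\forall v\, \exists t\, (\neg G(t) \land \neg C(v,v))) \lor (\forall j\, \neg C(j,j)))
Finally move all quantifiers to the prefix:
  \exists q\, \exists l\, \forall p\, \forall v\, \exists t\, \forall j\, (C(q,q) \land (\neg G(p) \lor C(l,l)) \land (\neg G(t) \land \neg C(v,v) \lor \neg C(j,j)))

\exists q\, \exists l\, \forall p\, \forall v\, \exists t\, \forall j\, (C(q,q) \land (\neg G(p) \lor C(l,l)) \land (\neg G(t) \land \neg C(v,v) \lor \neg C(j,j)))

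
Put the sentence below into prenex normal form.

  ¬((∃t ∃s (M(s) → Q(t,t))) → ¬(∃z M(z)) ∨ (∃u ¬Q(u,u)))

Eliminate → and ↔ using ¬ and ∨.
  ¬(¬(∃t ∃s (¬M(s) ∨ Q(t,t))) ∨ ¬(∃z M(z)) ∨ (∃u ¬Q(u,u)))
Push ¬ through the quantifiers and connectives to reach negation normal form:
  (∃t ∃s (¬M(s) ∨ Q(t,t))) ∧ (∃z M(z)) ∧ (∀u Q(u,u))
Finally move all quantifiers to the prefix:
  ∃t ∃s ∃z ∀u ((¬M(s) ∨ Q(t,t)) ∧ M(z) ∧ Q(u,u))

∃t ∃s ∃z ∀u ((¬M(s) ∨ Q(t,t)) ∧ M(z) ∧ Q(u,u))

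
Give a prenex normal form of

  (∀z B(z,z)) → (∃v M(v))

∃z ∃v (¬B(z,z) ∨ M(v))

First replace A → B with ¬A ∨ B.
  ¬(∀z B(z,z)) ∨ (∃v M(v))
Move each ¬ inward, flipping quantifiers it crosses:
  (∃z ¬B(z,z)) ∨ (∃v M(v))
All bound variables are already distinct, so no renaming is needed.
Pull the quantifiers to the front (each side's bound variable is not free in the other side):
  ∃z ∃v (¬B(z,z) ∨ M(v))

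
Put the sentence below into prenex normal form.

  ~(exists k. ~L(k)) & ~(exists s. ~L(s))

Push ¬ through the quantifiers and connectives to reach negation normal form:
  (forall k. L(k)) & (forall s. L(s))
Finally move all quantifiers to the prefix:
  forall k. forall s. (L(k) & L(s))

forall k. forall s. (L(k) & L(s))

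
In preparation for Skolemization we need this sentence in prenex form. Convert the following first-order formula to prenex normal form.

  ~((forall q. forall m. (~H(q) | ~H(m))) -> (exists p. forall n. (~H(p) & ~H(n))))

forall q. forall m. forall p. exists n. ((~H(q) | ~H(m)) & (H(p) | H(n)))

Eliminate → and ↔ using ¬ and ∨.
  ~(~(forall q. forall m. (~H(q) | ~H(m))) | (exists p. forall n. (~H(p) & ~H(n))))
Push ¬ through the quantifiers and connectives to reach negation normal form:
  (forall q. forall m. (~H(q) | ~H(m))) & (forall p. exists n. (H(p) | H(n)))
Finally move all quantifiers to the prefix:
  forall q. forall m. forall p. exists n. ((~H(q) | ~H(m)) & (H(p) | H(n)))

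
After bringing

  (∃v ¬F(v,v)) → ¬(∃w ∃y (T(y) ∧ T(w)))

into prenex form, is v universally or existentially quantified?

universal

Eliminate → and ↔ using ¬ and ∨.
  ¬(∃v ¬F(v,v)) ∨ ¬(∃w ∃y (T(y) ∧ T(w)))
Push ¬ through the quantifiers and connectives to reach negation normal form:
  (∀v F(v,v)) ∨ (∀w ∀y (¬T(y) ∨ ¬T(w)))
Pull the quantifiers to the front (each side's bound variable is not free in the other side):
  ∀v ∀w ∀y (F(v,v) ∨ ¬T(y) ∨ ¬T(w))
The quantifier ∃v sits under an odd number of negations (counting the antecedent side of each →), so it flips to ∀v.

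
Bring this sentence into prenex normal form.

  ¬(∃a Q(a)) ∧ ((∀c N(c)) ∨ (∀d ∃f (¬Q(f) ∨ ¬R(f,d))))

Drive negations inward (¬∀x A ≡ ∃x ¬A, ¬∃x A ≡ ∀x ¬A, De Morgan for ∧/∨):
  (∀a ¬Q(a)) ∧ ((∀c N(c)) ∨ (∀d ∃f (¬Q(f) ∨ ¬R(f,d))))
All bound variables are already distinct, so no renaming is needed.
Pull the quantifiers to the front (each side's bound variable is not free in the other side):
  ∀a ∀c ∀d ∃f (¬Q(a) ∧ (N(c) ∨ ¬Q(f) ∨ ¬R(f,d)))

∀a ∀c ∀d ∃f (¬Q(a) ∧ (N(c) ∨ ¬Q(f) ∨ ¬R(f,d)))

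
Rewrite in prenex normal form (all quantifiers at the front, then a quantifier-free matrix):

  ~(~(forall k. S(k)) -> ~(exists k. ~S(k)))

exists k. exists q. (~S(k) & ~S(q))

First replace A → B with ¬A ∨ B.
  ~(~~(forall k. S(k)) | ~(exists k. ~S(k)))
Move each ¬ inward, flipping quantifiers it crosses:
  (exists k. ~S(k)) & (exists k. ~S(k))
Give each quantifier a distinct variable: k↦q.
  (exists k. ~S(k)) & (exists q. ~S(q))
Finally move all quantifiers to the prefix:
  exists k. exists q. (~S(k) & ~S(q))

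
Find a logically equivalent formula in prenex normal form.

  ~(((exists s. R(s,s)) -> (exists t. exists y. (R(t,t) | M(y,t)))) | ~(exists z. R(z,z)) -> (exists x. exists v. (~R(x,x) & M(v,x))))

forall s. exists t. exists y. forall z. forall x. forall v. ((~R(s,s) | R(t,t) | M(y,t) | ~R(z,z)) & (R(x,x) | ~M(v,x)))

Eliminate → and ↔ using ¬ and ∨.
  ~(~(~(exists s. R(s,s)) | (exists t. exists y. (R(t,t) | M(y,t))) | ~(exists z. R(z,z))) | (exists x. exists v. (~R(x,x) & M(v,x))))
Push ¬ through the quantifiers and connectives to reach negation normal form:
  ((forall s. ~R(s,s)) | (exists t. exists y. (R(t,t) | M(y,t))) | (forall z. ~R(z,z))) & (forall x. forall v. (R(x,x) | ~M(v,x)))
All bound variables are already distinct, so no renaming is needed.
Pull the quantifiers to the front (each side's bound variable is not free in the other side):
  forall s. exists t. exists y. forall z. forall x. forall v. ((~R(s,s) | R(t,t) | M(y,t) | ~R(z,z)) & (R(x,x) | ~M(v,x)))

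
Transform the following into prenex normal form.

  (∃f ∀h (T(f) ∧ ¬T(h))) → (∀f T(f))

∀f ∃h ∀y (¬T(f) ∨ T(h) ∨ T(y))

First replace A → B with ¬A ∨ B.
  ¬(∃f ∀h (T(f) ∧ ¬T(h))) ∨ (∀f T(f))
Move each ¬ inward, flipping quantifiers it crosses:
  (∀f ∃h (¬T(f) ∨ T(h))) ∨ (∀f T(f))
Rename bound variables to avoid capture: f↦y.
  (∀f ∃h (¬T(f) ∨ T(h))) ∨ (∀y T(y))
Extract every quantifier outward, since the variables are now distinct and don't occur free across branches:
  ∀f ∃h ∀y (¬T(f) ∨ T(h) ∨ T(y))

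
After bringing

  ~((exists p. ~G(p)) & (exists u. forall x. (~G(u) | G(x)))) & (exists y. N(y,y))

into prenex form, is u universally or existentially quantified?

universal

Drive negations inward (¬∀x A ≡ ∃x ¬A, ¬∃x A ≡ ∀x ¬A, De Morgan for ∧/∨):
  ((forall p. G(p)) | (forall u. exists x. (G(u) & ~G(x)))) & (exists y. N(y,y))
All bound variables are already distinct, so no renaming is needed.
Finally move all quantifiers to the prefix:
  forall p. forall u. exists x. exists y. ((G(p) | G(u) & ~G(x)) & N(y,y))
The quantifier exists u sits under an odd number of negations, so it flips to forall u.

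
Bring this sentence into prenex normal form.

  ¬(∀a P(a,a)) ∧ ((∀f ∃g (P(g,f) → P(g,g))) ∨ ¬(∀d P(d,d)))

∃a ∀f ∃g ∃d (¬P(a,a) ∧ (¬P(g,f) ∨ P(g,g) ∨ ¬P(d,d)))

Eliminate → and ↔ using ¬ and ∨.
  ¬(∀a P(a,a)) ∧ ((∀f ∃g (¬P(g,f) ∨ P(g,g))) ∨ ¬(∀d P(d,d)))
Drive negations inward (¬∀x A ≡ ∃x ¬A, ¬∃x A ≡ ∀x ¬A, De Morgan for ∧/∨):
  (∃a ¬P(a,a)) ∧ ((∀f ∃g (¬P(g,f) ∨ P(g,g))) ∨ (∃d ¬P(d,d)))
All bound variables are already distinct, so no renaming is needed.
Finally move all quantifiers to the prefix:
  ∃a ∀f ∃g ∃d (¬P(a,a) ∧ (¬P(g,f) ∨ P(g,g) ∨ ¬P(d,d)))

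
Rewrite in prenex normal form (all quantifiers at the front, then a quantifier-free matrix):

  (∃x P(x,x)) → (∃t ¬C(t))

First replace A → B with ¬A ∨ B.
  ¬(∃x P(x,x)) ∨ (∃t ¬C(t))
Move each ¬ inward, flipping quantifiers it crosses:
  (∀x ¬P(x,x)) ∨ (∃t ¬C(t))
All bound variables are already distinct, so no renaming is needed.
Pull the quantifiers to the front (each side's bound variable is not free in the other side):
  ∀x ∃t (¬P(x,x) ∨ ¬C(t))

∀x ∃t (¬P(x,x) ∨ ¬C(t))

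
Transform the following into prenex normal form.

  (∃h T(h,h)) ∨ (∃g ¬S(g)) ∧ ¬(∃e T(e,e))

Push ¬ through the quantifiers and connectives to reach negation normal form:
  (∃h T(h,h)) ∨ (∃g ¬S(g)) ∧ (∀e ¬T(e,e))
Extract every quantifier outward, since the variables are now distinct and don't occur free across branches:
  ∃h ∃g ∀e (T(h,h) ∨ ¬S(g) ∧ ¬T(e,e))

∃h ∃g ∀e (T(h,h) ∨ ¬S(g) ∧ ¬T(e,e))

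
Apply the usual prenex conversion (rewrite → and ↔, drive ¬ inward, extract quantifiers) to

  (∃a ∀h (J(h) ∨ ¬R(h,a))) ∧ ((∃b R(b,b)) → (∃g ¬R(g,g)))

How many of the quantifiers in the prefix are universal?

First replace A → B with ¬A ∨ B.
  (∃a ∀h (J(h) ∨ ¬R(h,a))) ∧ (¬(∃b R(b,b)) ∨ (∃g ¬R(g,g)))
Move each ¬ inward, flipping quantifiers it crosses:
  (∃a ∀h (J(h) ∨ ¬R(h,a))) ∧ ((∀b ¬R(b,b)) ∨ (∃g ¬R(g,g)))
Pull the quantifiers to the front (each side's bound variable is not free in the other side):
  ∃a ∀h ∀b ∃g ((J(h) ∨ ¬R(h,a)) ∧ (¬R(b,b) ∨ ¬R(g,g)))
The prefix is ∃a ∀h ∀b ∃g: 2 universal, 2 existential.

2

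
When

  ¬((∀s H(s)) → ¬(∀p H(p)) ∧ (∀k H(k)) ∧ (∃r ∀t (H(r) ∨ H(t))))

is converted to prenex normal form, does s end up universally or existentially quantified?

Rewrite implications/biconditionals: A → B as ¬A ∨ B.
  ¬(¬(∀s H(s)) ∨ ¬(∀p H(p)) ∧ (∀k H(k)) ∧ (∃r ∀t (H(r) ∨ H(t))))
Drive negations inward (¬∀x A ≡ ∃x ¬A, ¬∃x A ≡ ∀x ¬A, De Morgan for ∧/∨):
  (∀s H(s)) ∧ ((∀p H(p)) ∨ (∃k ¬H(k)) ∨ (∀r ∃t (¬H(r) ∧ ¬H(t))))
All bound variables are already distinct, so no renaming is needed.
Finally move all quantifiers to the prefix:
  ∀s ∀p ∃k ∀r ∃t (H(s) ∧ (H(p) ∨ ¬H(k) ∨ ¬H(r) ∧ ¬H(t)))
The quantifier ∀s sits under an even number of negations (counting the antecedent side of each →), so it remains universal.

universal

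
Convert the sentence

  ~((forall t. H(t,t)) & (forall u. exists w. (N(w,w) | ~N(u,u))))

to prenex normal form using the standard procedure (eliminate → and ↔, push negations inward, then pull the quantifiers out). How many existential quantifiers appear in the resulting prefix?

Push ¬ through the quantifiers and connectives to reach negation normal form:
  (exists t. ~H(t,t)) | (exists u. forall w. (~N(w,w) & N(u,u)))
All bound variables are already distinct, so no renaming is needed.
Pull the quantifiers to the front (each side's bound variable is not free in the other side):
  exists t. exists u. forall w. (~H(t,t) | ~N(w,w) & N(u,u))
The prefix is exists t exists u forall w: 1 universal, 2 existential.

2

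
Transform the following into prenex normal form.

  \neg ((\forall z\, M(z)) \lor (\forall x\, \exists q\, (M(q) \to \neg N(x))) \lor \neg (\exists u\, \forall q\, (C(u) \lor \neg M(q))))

\exists z\, \exists x\, \forall q\, \exists u\, \forall v\, (\neg M(z) \land M(q) \land N(x) \land (C(u) \lor \neg M(v)))

Rewrite implications/biconditionals: A → B as ¬A ∨ B.
  \neg ((\forall z\, M(z)) \lor (\forall x\, \exists q\, (\neg M(q) \lor \neg N(x))) \lor \neg (\exists u\, \forall q\, (C(u) \lor \neg M(q))))
Drive negations inward (¬∀x A ≡ ∃x ¬A, ¬∃x A ≡ ∀x ¬A, De Morgan for ∧/∨):
  (\exists z\, \neg M(z)) \land (\exists x\, \forall q\, (M(q) \land N(x))) \land (\exists u\, \forall q\, (C(u) \lor \neg M(q)))
Standardize variables apart so no two quantifiers bind the same name: q↦v.
  (\exists z\, \neg M(z)) \land (\exists x\, \forall q\, (M(q) \land N(x))) \land (\exists u\, \forall v\, (C(u) \lor \neg M(v)))
Extract every quantifier outward, since the variables are now distinct and don't occur free across branches:
  \exists z\, \exists x\, \forall q\, \exists u\, \forall v\, (\neg M(z) \land M(q) \land N(x) \land (C(u) \lor \neg M(v)))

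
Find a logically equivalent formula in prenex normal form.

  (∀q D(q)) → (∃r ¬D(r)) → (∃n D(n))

∃q ∀r ∃n (¬D(q) ∨ D(r) ∨ D(n))

First replace A → B with ¬A ∨ B.
  ¬(∀q D(q)) ∨ ¬(∃r ¬D(r)) ∨ (∃n D(n))
Drive negations inward (¬∀x A ≡ ∃x ¬A, ¬∃x A ≡ ∀x ¬A, De Morgan for ∧/∨):
  (∃q ¬D(q)) ∨ (∀r D(r)) ∨ (∃n D(n))
Finally move all quantifiers to the prefix:
  ∃q ∀r ∃n (¬D(q) ∨ D(r) ∨ D(n))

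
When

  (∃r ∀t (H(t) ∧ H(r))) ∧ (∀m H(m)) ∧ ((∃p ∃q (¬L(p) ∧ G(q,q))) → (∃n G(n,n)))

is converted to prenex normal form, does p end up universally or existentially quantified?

universal

First replace A → B with ¬A ∨ B.
  (∃r ∀t (H(t) ∧ H(r))) ∧ (∀m H(m)) ∧ (¬(∃p ∃q (¬L(p) ∧ G(q,q))) ∨ (∃n G(n,n)))
Drive negations inward (¬∀x A ≡ ∃x ¬A, ¬∃x A ≡ ∀x ¬A, De Morgan for ∧/∨):
  (∃r ∀t (H(t) ∧ H(r))) ∧ (∀m H(m)) ∧ ((∀p ∀q (L(p) ∨ ¬G(q,q))) ∨ (∃n G(n,n)))
All bound variables are already distinct, so no renaming is needed.
Finally move all quantifiers to the prefix:
  ∃r ∀t ∀m ∀p ∀q ∃n (H(t) ∧ H(r) ∧ H(m) ∧ (L(p) ∨ ¬G(q,q) ∨ G(n,n)))
The quantifier ∃p sits under an odd number of negations (counting the antecedent side of each →), so it flips to ∀p.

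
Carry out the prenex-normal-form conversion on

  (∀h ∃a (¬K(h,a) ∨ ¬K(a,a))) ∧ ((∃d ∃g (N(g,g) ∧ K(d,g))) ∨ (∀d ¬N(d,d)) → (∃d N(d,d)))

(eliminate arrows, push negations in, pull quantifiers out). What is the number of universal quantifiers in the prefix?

First replace A → B with ¬A ∨ B.
  (∀h ∃a (¬K(h,a) ∨ ¬K(a,a))) ∧ (¬((∃d ∃g (N(g,g) ∧ K(d,g))) ∨ (∀d ¬N(d,d))) ∨ (∃d N(d,d)))
Move each ¬ inward, flipping quantifiers it crosses:
  (∀h ∃a (¬K(h,a) ∨ ¬K(a,a))) ∧ ((∀d ∀g (¬N(g,g) ∨ ¬K(d,g))) ∧ (∃d N(d,d)) ∨ (∃d N(d,d)))
Rename bound variables to avoid capture: d↦c, d↦y.
  (∀h ∃a (¬K(h,a) ∨ ¬K(a,a))) ∧ ((∀d ∀g (¬N(g,g) ∨ ¬K(d,g))) ∧ (∃c N(c,c)) ∨ (∃y N(y,y)))
Extract every quantifier outward, since the variables are now distinct and don't occur free across branches:
  ∀h ∃a ∀d ∀g ∃c ∃y ((¬K(h,a) ∨ ¬K(a,a)) ∧ ((¬N(g,g) ∨ ¬K(d,g)) ∧ N(c,c) ∨ N(y,y)))
The prefix is ∀h ∃a ∀d ∀g ∃c ∃y: 3 universal, 3 existential.

3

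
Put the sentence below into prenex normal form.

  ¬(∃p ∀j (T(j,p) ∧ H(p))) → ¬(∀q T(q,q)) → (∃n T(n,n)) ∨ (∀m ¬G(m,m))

∃p ∀j ∀q ∃n ∀m (T(j,p) ∧ H(p) ∨ T(q,q) ∨ T(n,n) ∨ ¬G(m,m))

First replace A → B with ¬A ∨ B.
  ¬¬(∃p ∀j (T(j,p) ∧ H(p))) ∨ ¬¬(∀q T(q,q)) ∨ (∃n T(n,n)) ∨ (∀m ¬G(m,m))
Drive negations inward (¬∀x A ≡ ∃x ¬A, ¬∃x A ≡ ∀x ¬A, De Morgan for ∧/∨):
  (∃p ∀j (T(j,p) ∧ H(p))) ∨ (∀q T(q,q)) ∨ (∃n T(n,n)) ∨ (∀m ¬G(m,m))
Extract every quantifier outward, since the variables are now distinct and don't occur free across branches:
  ∃p ∀j ∀q ∃n ∀m (T(j,p) ∧ H(p) ∨ T(q,q) ∨ T(n,n) ∨ ¬G(m,m))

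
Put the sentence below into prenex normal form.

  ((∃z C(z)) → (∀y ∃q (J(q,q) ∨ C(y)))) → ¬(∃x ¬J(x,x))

∃z ∃y ∀q ∀x (C(z) ∧ ¬J(q,q) ∧ ¬C(y) ∨ J(x,x))

First replace A → B with ¬A ∨ B.
  ¬(¬(∃z C(z)) ∨ (∀y ∃q (J(q,q) ∨ C(y)))) ∨ ¬(∃x ¬J(x,x))
Push ¬ through the quantifiers and connectives to reach negation normal form:
  (∃z C(z)) ∧ (∃y ∀q (¬J(q,q) ∧ ¬C(y))) ∨ (∀x J(x,x))
All bound variables are already distinct, so no renaming is needed.
Pull the quantifiers to the front (each side's bound variable is not free in the other side):
  ∃z ∃y ∀q ∀x (C(z) ∧ ¬J(q,q) ∧ ¬C(y) ∨ J(x,x))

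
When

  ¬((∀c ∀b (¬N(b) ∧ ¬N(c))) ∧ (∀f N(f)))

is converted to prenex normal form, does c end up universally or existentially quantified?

existential

Push ¬ through the quantifiers and connectives to reach negation normal form:
  (∃c ∃b (N(b) ∨ N(c))) ∨ (∃f ¬N(f))
All bound variables are already distinct, so no renaming is needed.
Pull the quantifiers to the front (each side's bound variable is not free in the other side):
  ∃c ∃b ∃f (N(b) ∨ N(c) ∨ ¬N(f))
The quantifier ∀c sits under an odd number of negations, so it flips to ∃c.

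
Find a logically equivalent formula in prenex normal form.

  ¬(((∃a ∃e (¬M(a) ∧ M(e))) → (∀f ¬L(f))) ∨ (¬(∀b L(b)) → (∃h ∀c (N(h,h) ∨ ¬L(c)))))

∃a ∃e ∃f ∃b ∀h ∃c (¬M(a) ∧ M(e) ∧ L(f) ∧ ¬L(b) ∧ ¬N(h,h) ∧ L(c))

Eliminate → and ↔ using ¬ and ∨.
  ¬(¬(∃a ∃e (¬M(a) ∧ M(e))) ∨ (∀f ¬L(f)) ∨ ¬¬(∀b L(b)) ∨ (∃h ∀c (N(h,h) ∨ ¬L(c))))
Push ¬ through the quantifiers and connectives to reach negation normal form:
  (∃a ∃e (¬M(a) ∧ M(e))) ∧ (∃f L(f)) ∧ (∃b ¬L(b)) ∧ (∀h ∃c (¬N(h,h) ∧ L(c)))
Finally move all quantifiers to the prefix:
  ∃a ∃e ∃f ∃b ∀h ∃c (¬M(a) ∧ M(e) ∧ L(f) ∧ ¬L(b) ∧ ¬N(h,h) ∧ L(c))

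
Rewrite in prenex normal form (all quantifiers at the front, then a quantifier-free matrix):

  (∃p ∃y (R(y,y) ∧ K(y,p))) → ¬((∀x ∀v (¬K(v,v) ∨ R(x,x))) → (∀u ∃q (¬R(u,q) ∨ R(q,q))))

∀p ∀y ∀x ∀v ∃u ∀q (¬R(y,y) ∨ ¬K(y,p) ∨ (¬K(v,v) ∨ R(x,x)) ∧ R(u,q) ∧ ¬R(q,q))

Eliminate → and ↔ using ¬ and ∨.
  ¬(∃p ∃y (R(y,y) ∧ K(y,p))) ∨ ¬(¬(∀x ∀v (¬K(v,v) ∨ R(x,x))) ∨ (∀u ∃q (¬R(u,q) ∨ R(q,q))))
Move each ¬ inward, flipping quantifiers it crosses:
  (∀p ∀y (¬R(y,y) ∨ ¬K(y,p))) ∨ (∀x ∀v (¬K(v,v) ∨ R(x,x))) ∧ (∃u ∀q (R(u,q) ∧ ¬R(q,q)))
All bound variables are already distinct, so no renaming is needed.
Pull the quantifiers to the front (each side's bound variable is not free in the other side):
  ∀p ∀y ∀x ∀v ∃u ∀q (¬R(y,y) ∨ ¬K(y,p) ∨ (¬K(v,v) ∨ R(x,x)) ∧ R(u,q) ∧ ¬R(q,q))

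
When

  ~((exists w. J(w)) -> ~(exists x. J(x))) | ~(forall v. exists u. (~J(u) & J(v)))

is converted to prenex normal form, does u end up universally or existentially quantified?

First replace A → B with ¬A ∨ B.
  ~(~(exists w. J(w)) | ~(exists x. J(x))) | ~(forall v. exists u. (~J(u) & J(v)))
Drive negations inward (¬∀x A ≡ ∃x ¬A, ¬∃x A ≡ ∀x ¬A, De Morgan for ∧/∨):
  (exists w. J(w)) & (exists x. J(x)) | (exists v. forall u. (J(u) | ~J(v)))
All bound variables are already distinct, so no renaming is needed.
Extract every quantifier outward, since the variables are now distinct and don't occur free across branches:
  exists w. exists x. exists v. forall u. (J(w) & J(x) | J(u) | ~J(v))
The quantifier exists u sits under an odd number of negations (counting the antecedent side of each →), so it flips to forall u.

universal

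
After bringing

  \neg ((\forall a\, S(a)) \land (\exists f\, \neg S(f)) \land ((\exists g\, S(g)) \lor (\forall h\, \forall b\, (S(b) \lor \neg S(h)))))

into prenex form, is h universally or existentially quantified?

Push ¬ through the quantifiers and connectives to reach negation normal form:
  (\exists a\, \neg S(a)) \lor (\forall f\, S(f)) \lor (\forall g\, \neg S(g)) \land (\exists h\, \exists b\, (\neg S(b) \land S(h)))
All bound variables are already distinct, so no renaming is needed.
Pull the quantifiers to the front (each side's bound variable is not free in the other side):
  \exists a\, \forall f\, \forall g\, \exists h\, \exists b\, (\neg S(a) \lor S(f) \lor \neg S(g) \land \neg S(b) \land S(h))
The quantifier \forall h sits under an odd number of negations, so it flips to \exists h.

existential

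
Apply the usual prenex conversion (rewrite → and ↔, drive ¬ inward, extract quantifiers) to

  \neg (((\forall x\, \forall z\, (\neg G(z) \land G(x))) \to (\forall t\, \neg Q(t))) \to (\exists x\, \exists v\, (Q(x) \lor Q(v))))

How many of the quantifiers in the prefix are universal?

Eliminate → and ↔ using ¬ and ∨.
  \neg (\neg (\neg (\forall x\, \forall z\, (\neg G(z) \land G(x))) \lor (\forall t\, \neg Q(t))) \lor (\exists x\, \exists v\, (Q(x) \lor Q(v))))
Drive negations inward (¬∀x A ≡ ∃x ¬A, ¬∃x A ≡ ∀x ¬A, De Morgan for ∧/∨):
  ((\exists x\, \exists z\, (G(z) \lor \neg G(x))) \lor (\forall t\, \neg Q(t))) \land (\forall x\, \forall v\, (\neg Q(x) \land \neg Q(v)))
Standardize variables apart so no two quantifiers bind the same name: x↦x1.
  ((\exists x\, \exists z\, (G(z) \lor \neg G(x))) \lor (\forall t\, \neg Q(t))) \land (\forall x1\, \forall v\, (\neg Q(x1) \land \neg Q(v)))
Finally move all quantifiers to the prefix:
  \exists x\, \exists z\, \forall t\, \forall x1\, \forall v\, ((G(z) \lor \neg G(x) \lor \neg Q(t)) \land \neg Q(x1) \land \neg Q(v))
The prefix is \exists x \exists z \forall t \forall x1 \forall v: 3 universal, 2 existential.

3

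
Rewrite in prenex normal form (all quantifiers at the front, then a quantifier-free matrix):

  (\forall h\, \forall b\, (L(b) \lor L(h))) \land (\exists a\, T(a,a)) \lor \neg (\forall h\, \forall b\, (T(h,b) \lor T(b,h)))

\forall h\, \forall b\, \exists a\, \exists x\, \exists y\, ((L(b) \lor L(h)) \land T(a,a) \lor \neg T(x,y) \land \neg T(y,x))

Move each ¬ inward, flipping quantifiers it crosses:
  (\forall h\, \forall b\, (L(b) \lor L(h))) \land (\exists a\, T(a,a)) \lor (\exists h\, \exists b\, (\neg T(h,b) \land \neg T(b,h)))
Standardize variables apart so no two quantifiers bind the same name: h↦x, b↦y.
  (\forall h\, \forall b\, (L(b) \lor L(h))) \land (\exists a\, T(a,a)) \lor (\exists x\, \exists y\, (\neg T(x,y) \land \neg T(y,x)))
Pull the quantifiers to the front (each side's bound variable is not free in the other side):
  \forall h\, \forall b\, \exists a\, \exists x\, \exists y\, ((L(b) \lor L(h)) \land T(a,a) \lor \neg T(x,y) \land \neg T(y,x))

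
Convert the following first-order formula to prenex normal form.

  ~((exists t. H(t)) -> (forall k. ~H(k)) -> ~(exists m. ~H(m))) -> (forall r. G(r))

forall t. exists k. forall m. forall r. (~H(t) | H(k) | H(m) | G(r))

First replace A → B with ¬A ∨ B.
  ~~(~(exists t. H(t)) | ~(forall k. ~H(k)) | ~(exists m. ~H(m))) | (forall r. G(r))
Drive negations inward (¬∀x A ≡ ∃x ¬A, ¬∃x A ≡ ∀x ¬A, De Morgan for ∧/∨):
  (forall t. ~H(t)) | (exists k. H(k)) | (forall m. H(m)) | (forall r. G(r))
Finally move all quantifiers to the prefix:
  forall t. exists k. forall m. forall r. (~H(t) | H(k) | H(m) | G(r))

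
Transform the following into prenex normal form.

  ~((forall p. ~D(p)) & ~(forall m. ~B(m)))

exists p. forall m. (D(p) | ~B(m))

Move each ¬ inward, flipping quantifiers it crosses:
  (exists p. D(p)) | (forall m. ~B(m))
Extract every quantifier outward, since the variables are now distinct and don't occur free across branches:
  exists p. forall m. (D(p) | ~B(m))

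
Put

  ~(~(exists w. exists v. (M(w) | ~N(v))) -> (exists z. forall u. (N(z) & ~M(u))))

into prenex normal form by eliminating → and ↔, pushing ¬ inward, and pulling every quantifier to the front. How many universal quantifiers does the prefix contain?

3

Rewrite implications/biconditionals: A → B as ¬A ∨ B.
  ~(~~(exists w. exists v. (M(w) | ~N(v))) | (exists z. forall u. (N(z) & ~M(u))))
Move each ¬ inward, flipping quantifiers it crosses:
  (forall w. forall v. (~M(w) & N(v))) & (forall z. exists u. (~N(z) | M(u)))
All bound variables are already distinct, so no renaming is needed.
Finally move all quantifiers to the prefix:
  forall w. forall v. forall z. exists u. (~M(w) & N(v) & (~N(z) | M(u)))
The prefix is forall w forall v forall z exists u: 3 universal, 1 existential.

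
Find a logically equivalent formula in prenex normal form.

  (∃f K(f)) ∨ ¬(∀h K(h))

Push ¬ through the quantifiers and connectives to reach negation normal form:
  (∃f K(f)) ∨ (∃h ¬K(h))
All bound variables are already distinct, so no renaming is needed.
Extract every quantifier outward, since the variables are now distinct and don't occur free across branches:
  ∃f ∃h (K(f) ∨ ¬K(h))

∃f ∃h (K(f) ∨ ¬K(h))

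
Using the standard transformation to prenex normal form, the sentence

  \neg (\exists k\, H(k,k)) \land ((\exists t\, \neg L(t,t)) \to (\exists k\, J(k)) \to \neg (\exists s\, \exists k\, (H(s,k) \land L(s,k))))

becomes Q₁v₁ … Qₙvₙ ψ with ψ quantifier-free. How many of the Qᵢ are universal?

5

Rewrite implications/biconditionals: A → B as ¬A ∨ B.
  \neg (\exists k\, H(k,k)) \land (\neg (\exists t\, \neg L(t,t)) \lor \neg (\exists k\, J(k)) \lor \neg (\exists s\, \exists k\, (H(s,k) \land L(s,k))))
Move each ¬ inward, flipping quantifiers it crosses:
  (\forall k\, \neg H(k,k)) \land ((\forall t\, L(t,t)) \lor (\forall k\, \neg J(k)) \lor (\forall s\, \forall k\, (\neg H(s,k) \lor \neg L(s,k))))
Give each quantifier a distinct variable: k↦v, k↦r.
  (\forall k\, \neg H(k,k)) \land ((\forall t\, L(t,t)) \lor (\forall v\, \neg J(v)) \lor (\forall s\, \forall r\, (\neg H(s,r) \lor \neg L(s,r))))
Extract every quantifier outward, since the variables are now distinct and don't occur free across branches:
  \forall k\, \forall t\, \forall v\, \forall s\, \forall r\, (\neg H(k,k) \land (L(t,t) \lor \neg J(v) \lor \neg H(s,r) \lor \neg L(s,r)))
The prefix is \forall k \forall t \forall v \forall s \forall r: 5 universal, 0 existential.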